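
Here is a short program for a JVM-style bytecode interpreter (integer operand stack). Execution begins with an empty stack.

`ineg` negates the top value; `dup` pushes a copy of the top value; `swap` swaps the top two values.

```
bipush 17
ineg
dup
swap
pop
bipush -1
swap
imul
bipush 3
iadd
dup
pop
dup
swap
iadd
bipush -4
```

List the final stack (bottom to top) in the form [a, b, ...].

bipush 17 : 17
ineg      : -17
dup       : -17 -17
swap      : -17 -17
pop       : -17
bipush -1 : -17 -1
swap      : -1 -17
imul      : 17
bipush 3  : 17 3
iadd      : 20
dup       : 20 20
pop       : 20
dup       : 20 20
swap      : 20 20
iadd      : 40
bipush -4 : 40 -4

[40, -4]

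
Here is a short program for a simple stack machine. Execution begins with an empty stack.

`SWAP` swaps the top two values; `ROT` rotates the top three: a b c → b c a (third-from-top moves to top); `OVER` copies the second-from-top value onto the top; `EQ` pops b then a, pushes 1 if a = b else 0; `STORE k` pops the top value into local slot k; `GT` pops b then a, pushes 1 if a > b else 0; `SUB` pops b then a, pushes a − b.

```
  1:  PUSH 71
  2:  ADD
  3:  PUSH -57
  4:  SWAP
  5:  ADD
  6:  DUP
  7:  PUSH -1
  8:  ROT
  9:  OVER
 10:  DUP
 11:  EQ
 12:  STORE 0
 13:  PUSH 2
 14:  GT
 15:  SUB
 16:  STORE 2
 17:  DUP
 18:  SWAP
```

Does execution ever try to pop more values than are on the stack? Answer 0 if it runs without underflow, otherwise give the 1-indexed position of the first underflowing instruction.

PUSH 71  [71]
ADD  — needs 2 operands, stack has 1 → underflow

2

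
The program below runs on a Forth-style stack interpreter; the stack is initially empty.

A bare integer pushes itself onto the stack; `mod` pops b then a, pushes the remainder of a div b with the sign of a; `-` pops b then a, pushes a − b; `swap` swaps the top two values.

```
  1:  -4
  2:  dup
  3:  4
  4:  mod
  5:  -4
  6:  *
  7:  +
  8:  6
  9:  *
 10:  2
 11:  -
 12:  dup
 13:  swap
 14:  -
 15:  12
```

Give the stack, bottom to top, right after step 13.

-4   → -4
dup  → -4 -4
4    → -4 -4 4
mod  → -4 0
-4   → -4 0 -4
*    → -4 0
+    → -4
6    → -4 6
*    → -24
2    → -24 2
-    → -26
dup  → -26 -26
swap → -26 -26

[-26, -26]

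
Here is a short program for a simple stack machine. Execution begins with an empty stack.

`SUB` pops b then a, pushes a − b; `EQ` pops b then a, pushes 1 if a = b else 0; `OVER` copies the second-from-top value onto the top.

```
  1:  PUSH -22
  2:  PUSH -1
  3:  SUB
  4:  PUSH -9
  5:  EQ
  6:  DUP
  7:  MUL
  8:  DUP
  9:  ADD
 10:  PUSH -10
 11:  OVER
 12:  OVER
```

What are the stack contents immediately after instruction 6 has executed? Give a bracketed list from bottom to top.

PUSH -22  [-22]
PUSH -1   [-22, -1]
SUB       [-21]
PUSH -9   [-21, -9]
EQ        [0]
DUP       [0, 0]

[0, 0]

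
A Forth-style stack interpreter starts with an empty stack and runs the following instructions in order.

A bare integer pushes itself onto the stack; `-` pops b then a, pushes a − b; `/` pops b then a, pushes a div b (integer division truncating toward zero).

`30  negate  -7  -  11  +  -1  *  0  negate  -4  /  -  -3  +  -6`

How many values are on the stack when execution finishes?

2

30     -> [30]
negate -> [-30]
-7     -> [-30, -7]
-      -> [-23]
11     -> [-23, 11]
+      -> [-12]
-1     -> [-12, -1]
*      -> [12]
0      -> [12, 0]
negate -> [12, 0]
-4     -> [12, 0, -4]
/      -> [12, 0]
-      -> [12]
-3     -> [12, -3]
+      -> [9]
-6     -> [9, -6]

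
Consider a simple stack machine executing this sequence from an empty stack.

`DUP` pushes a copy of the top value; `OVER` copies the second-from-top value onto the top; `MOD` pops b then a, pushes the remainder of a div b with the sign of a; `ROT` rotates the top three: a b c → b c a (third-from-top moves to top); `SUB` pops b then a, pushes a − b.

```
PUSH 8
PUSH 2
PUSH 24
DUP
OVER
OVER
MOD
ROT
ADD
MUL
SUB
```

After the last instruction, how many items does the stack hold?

PUSH 8   8
PUSH 2   8 2
PUSH 24  8 2 24
DUP      8 2 24 24
OVER     8 2 24 24 24
OVER     8 2 24 24 24 24
MOD      8 2 24 24 0
ROT      8 2 24 0 24
ADD      8 2 24 24
MUL      8 2 576
SUB      8 -574

2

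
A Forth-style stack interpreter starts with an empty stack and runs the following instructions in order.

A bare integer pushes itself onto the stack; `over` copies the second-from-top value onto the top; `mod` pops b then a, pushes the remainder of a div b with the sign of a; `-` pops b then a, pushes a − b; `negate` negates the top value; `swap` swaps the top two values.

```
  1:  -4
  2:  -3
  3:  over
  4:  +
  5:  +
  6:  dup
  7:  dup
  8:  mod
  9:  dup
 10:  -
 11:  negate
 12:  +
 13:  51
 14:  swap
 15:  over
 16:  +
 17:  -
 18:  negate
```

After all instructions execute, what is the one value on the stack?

-4     → -4
-3     → -4 -3
over   → -4 -3 -4
+      → -4 -7
+      → -11
dup    → -11 -11
dup    → -11 -11 -11
mod    → -11 0
dup    → -11 0 0
-      → -11 0
negate → -11 0
+      → -11
51     → -11 51
swap   → 51 -11
over   → 51 -11 51
+      → 51 40
-      → 11
negate → -11

-11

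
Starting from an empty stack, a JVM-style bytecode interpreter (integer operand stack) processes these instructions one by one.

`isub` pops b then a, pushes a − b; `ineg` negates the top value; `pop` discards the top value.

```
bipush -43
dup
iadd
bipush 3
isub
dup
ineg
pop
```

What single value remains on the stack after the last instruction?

bipush -43  [-43]
dup         [-43, -43]
iadd        [-86]
bipush 3    [-86, 3]
isub        [-89]
dup         [-89, -89]
ineg        [-89, 89]
pop         [-89]

-89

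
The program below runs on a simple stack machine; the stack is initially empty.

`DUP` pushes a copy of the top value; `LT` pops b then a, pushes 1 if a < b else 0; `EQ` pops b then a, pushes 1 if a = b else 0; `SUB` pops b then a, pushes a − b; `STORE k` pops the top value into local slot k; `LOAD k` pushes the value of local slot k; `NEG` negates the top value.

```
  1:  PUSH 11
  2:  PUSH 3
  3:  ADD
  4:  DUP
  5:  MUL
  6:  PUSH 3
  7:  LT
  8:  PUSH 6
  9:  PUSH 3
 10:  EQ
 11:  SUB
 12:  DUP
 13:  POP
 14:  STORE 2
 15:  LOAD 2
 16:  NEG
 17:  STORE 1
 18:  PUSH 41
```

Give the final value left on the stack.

41

PUSH 11 -> 11
PUSH 3  -> 11 3
ADD     -> 14
DUP     -> 14 14
MUL     -> 196
PUSH 3  -> 196 3
LT      -> 0
PUSH 6  -> 0 6
PUSH 3  -> 0 6 3
EQ      -> 0 0
SUB     -> 0
DUP     -> 0 0
POP     -> 0
STORE 2 -> (empty)
LOAD 2  -> 0
NEG     -> 0
STORE 1 -> (empty)
PUSH 41 -> 41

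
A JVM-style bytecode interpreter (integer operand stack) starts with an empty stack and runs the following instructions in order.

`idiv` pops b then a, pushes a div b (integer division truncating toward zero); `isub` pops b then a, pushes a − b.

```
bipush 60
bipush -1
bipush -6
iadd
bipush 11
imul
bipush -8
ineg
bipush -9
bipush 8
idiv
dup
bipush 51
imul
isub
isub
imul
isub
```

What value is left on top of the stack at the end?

bipush 60 → [60]
bipush -1 → [60, -1]
bipush -6 → [60, -1, -6]
iadd      → [60, -7]
bipush 11 → [60, -7, 11]
imul      → [60, -77]
bipush -8 → [60, -77, -8]
ineg      → [60, -77, 8]
bipush -9 → [60, -77, 8, -9]
bipush 8  → [60, -77, 8, -9, 8]
idiv      → [60, -77, 8, -1]
dup       → [60, -77, 8, -1, -1]
bipush 51 → [60, -77, 8, -1, -1, 51]
imul      → [60, -77, 8, -1, -51]
isub      → [60, -77, 8, 50]
isub      → [60, -77, -42]
imul      → [60, 3234]
isub      → [-3174]

-3174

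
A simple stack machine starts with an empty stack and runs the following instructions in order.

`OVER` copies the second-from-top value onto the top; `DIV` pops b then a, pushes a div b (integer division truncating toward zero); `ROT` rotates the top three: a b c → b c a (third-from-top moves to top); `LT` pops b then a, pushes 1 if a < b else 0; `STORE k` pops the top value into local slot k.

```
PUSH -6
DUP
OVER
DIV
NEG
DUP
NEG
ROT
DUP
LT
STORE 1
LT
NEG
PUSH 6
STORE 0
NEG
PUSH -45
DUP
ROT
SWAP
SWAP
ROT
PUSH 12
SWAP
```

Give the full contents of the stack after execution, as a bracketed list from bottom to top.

PUSH -6  → [-6]
DUP      → [-6, -6]
OVER     → [-6, -6, -6]
DIV      → [-6, 1]
NEG      → [-6, -1]
DUP      → [-6, -1, -1]
NEG      → [-6, -1, 1]
ROT      → [-1, 1, -6]
DUP      → [-1, 1, -6, -6]
LT       → [-1, 1, 0]
STORE 1  → [-1, 1]
LT       → [1]
NEG      → [-1]
PUSH 6   → [-1, 6]
STORE 0  → [-1]
NEG      → [1]
PUSH -45 → [1, -45]
DUP      → [1, -45, -45]
ROT      → [-45, -45, 1]
SWAP     → [-45, 1, -45]
SWAP     → [-45, -45, 1]
ROT      → [-45, 1, -45]
PUSH 12  → [-45, 1, -45, 12]
SWAP     → [-45, 1, 12, -45]

[-45, 1, 12, -45]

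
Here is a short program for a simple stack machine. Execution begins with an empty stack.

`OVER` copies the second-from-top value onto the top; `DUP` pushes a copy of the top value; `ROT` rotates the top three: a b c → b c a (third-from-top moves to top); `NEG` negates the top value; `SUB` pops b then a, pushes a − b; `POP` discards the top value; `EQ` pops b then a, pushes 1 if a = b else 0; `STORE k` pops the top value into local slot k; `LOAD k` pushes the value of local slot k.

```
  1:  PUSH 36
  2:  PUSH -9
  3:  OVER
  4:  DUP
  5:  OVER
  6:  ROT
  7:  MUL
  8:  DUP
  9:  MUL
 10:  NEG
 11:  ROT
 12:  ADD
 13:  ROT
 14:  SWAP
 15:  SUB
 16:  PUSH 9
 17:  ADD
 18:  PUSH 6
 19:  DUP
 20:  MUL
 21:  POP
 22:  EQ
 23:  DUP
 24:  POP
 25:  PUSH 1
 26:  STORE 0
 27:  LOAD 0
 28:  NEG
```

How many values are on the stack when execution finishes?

2

PUSH 36 -> [36]
PUSH -9 -> [36, -9]
OVER    -> [36, -9, 36]
DUP     -> [36, -9, 36, 36]
OVER    -> [36, -9, 36, 36, 36]
ROT     -> [36, -9, 36, 36, 36]
MUL     -> [36, -9, 36, 1296]
DUP     -> [36, -9, 36, 1296, 1296]
MUL     -> [36, -9, 36, 1679616]
NEG     -> [36, -9, 36, -1679616]
ROT     -> [36, 36, -1679616, -9]
ADD     -> [36, 36, -1679625]
ROT     -> [36, -1679625, 36]
SWAP    -> [36, 36, -1679625]
SUB     -> [36, 1679661]
PUSH 9  -> [36, 1679661, 9]
ADD     -> [36, 1679670]
PUSH 6  -> [36, 1679670, 6]
DUP     -> [36, 1679670, 6, 6]
MUL     -> [36, 1679670, 36]
POP     -> [36, 1679670]
EQ      -> [0]
DUP     -> [0, 0]
POP     -> [0]
PUSH 1  -> [0, 1]
STORE 0 -> [0]
LOAD 0  -> [0, 1]
NEG     -> [0, -1]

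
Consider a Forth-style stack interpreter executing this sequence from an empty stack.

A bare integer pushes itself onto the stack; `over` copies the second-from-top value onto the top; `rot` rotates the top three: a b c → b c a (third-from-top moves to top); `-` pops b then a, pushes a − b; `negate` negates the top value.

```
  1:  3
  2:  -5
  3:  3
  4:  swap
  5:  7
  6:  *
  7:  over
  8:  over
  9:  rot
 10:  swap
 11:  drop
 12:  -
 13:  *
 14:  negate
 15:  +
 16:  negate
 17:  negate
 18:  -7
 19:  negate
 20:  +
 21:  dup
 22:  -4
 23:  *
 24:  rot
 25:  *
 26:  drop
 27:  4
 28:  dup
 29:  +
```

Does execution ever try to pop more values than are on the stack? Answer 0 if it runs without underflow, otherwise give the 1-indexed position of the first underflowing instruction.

24

3       3
-5      3 -5
3       3 -5 3
swap    3 3 -5
7       3 3 -5 7
*       3 3 -35
over    3 3 -35 3
over    3 3 -35 3 -35
rot     3 3 3 -35 -35
swap    3 3 3 -35 -35
drop    3 3 3 -35
-       3 3 38
*       3 114
negate  3 -114
+       -111
negate  111
negate  -111
-7      -111 -7
negate  -111 7
+       -104
dup     -104 -104
-4      -104 -104 -4
*       -104 416
rot  — needs 3 operands, stack has 2 → underflow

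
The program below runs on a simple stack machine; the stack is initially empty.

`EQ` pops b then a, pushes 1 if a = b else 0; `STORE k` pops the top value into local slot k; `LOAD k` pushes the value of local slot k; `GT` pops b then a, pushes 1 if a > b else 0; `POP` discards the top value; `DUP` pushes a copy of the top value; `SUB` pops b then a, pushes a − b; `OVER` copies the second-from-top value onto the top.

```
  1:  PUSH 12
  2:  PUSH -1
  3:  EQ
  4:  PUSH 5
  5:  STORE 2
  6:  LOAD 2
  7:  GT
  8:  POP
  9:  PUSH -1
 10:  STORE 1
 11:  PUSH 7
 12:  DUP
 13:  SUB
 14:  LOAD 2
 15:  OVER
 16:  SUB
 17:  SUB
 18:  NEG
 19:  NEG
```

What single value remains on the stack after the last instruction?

-5

PUSH 12 : 12
PUSH -1 : 12 -1
EQ      : 0
PUSH 5  : 0 5
STORE 2 : 0
LOAD 2  : 0 5
GT      : 0
POP     : (empty)
PUSH -1 : -1
STORE 1 : (empty)
PUSH 7  : 7
DUP     : 7 7
SUB     : 0
LOAD 2  : 0 5
OVER    : 0 5 0
SUB     : 0 5
SUB     : -5
NEG     : 5
NEG     : -5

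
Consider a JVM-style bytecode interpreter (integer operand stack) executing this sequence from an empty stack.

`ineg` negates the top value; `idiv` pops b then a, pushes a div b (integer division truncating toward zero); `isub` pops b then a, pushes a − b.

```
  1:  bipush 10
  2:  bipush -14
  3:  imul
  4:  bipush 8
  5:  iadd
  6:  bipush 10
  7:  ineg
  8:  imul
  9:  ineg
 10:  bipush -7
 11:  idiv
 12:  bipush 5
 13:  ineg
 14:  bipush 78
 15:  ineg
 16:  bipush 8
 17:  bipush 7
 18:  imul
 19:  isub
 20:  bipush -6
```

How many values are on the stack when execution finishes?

bipush 10  : 10
bipush -14 : 10 -14
imul       : -140
bipush 8   : -140 8
iadd       : -132
bipush 10  : -132 10
ineg       : -132 -10
imul       : 1320
ineg       : -1320
bipush -7  : -1320 -7
idiv       : 188
bipush 5   : 188 5
ineg       : 188 -5
bipush 78  : 188 -5 78
ineg       : 188 -5 -78
bipush 8   : 188 -5 -78 8
bipush 7   : 188 -5 -78 8 7
imul       : 188 -5 -78 56
isub       : 188 -5 -134
bipush -6  : 188 -5 -134 -6

4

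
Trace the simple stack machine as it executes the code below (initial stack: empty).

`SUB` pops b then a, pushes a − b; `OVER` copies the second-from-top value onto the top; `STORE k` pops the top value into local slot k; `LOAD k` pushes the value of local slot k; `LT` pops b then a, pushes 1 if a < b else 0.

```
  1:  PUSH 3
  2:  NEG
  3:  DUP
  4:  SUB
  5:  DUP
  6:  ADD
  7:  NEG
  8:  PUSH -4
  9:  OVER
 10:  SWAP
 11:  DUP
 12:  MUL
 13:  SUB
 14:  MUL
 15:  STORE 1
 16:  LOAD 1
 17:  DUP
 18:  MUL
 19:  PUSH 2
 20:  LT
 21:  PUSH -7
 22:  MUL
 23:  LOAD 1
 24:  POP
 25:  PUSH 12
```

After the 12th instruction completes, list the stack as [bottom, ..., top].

[0, 0, 16]

PUSH 3  : [3]
NEG     : [-3]
DUP     : [-3, -3]
SUB     : [0]
DUP     : [0, 0]
ADD     : [0]
NEG     : [0]
PUSH -4 : [0, -4]
OVER    : [0, -4, 0]
SWAP    : [0, 0, -4]
DUP     : [0, 0, -4, -4]
MUL     : [0, 0, 16]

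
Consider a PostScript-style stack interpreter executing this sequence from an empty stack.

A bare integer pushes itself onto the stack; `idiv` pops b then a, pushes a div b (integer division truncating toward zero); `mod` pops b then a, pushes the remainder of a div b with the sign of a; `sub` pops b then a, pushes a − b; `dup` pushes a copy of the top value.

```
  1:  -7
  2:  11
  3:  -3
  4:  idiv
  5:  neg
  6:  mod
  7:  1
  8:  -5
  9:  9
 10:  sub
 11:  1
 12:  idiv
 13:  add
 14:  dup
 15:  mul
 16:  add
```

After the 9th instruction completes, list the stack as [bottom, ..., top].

[-1, 1, -5, 9]

-7   → -7
11   → -7 11
-3   → -7 11 -3
idiv → -7 -3
neg  → -7 3
mod  → -1
1    → -1 1
-5   → -1 1 -5
9    → -1 1 -5 9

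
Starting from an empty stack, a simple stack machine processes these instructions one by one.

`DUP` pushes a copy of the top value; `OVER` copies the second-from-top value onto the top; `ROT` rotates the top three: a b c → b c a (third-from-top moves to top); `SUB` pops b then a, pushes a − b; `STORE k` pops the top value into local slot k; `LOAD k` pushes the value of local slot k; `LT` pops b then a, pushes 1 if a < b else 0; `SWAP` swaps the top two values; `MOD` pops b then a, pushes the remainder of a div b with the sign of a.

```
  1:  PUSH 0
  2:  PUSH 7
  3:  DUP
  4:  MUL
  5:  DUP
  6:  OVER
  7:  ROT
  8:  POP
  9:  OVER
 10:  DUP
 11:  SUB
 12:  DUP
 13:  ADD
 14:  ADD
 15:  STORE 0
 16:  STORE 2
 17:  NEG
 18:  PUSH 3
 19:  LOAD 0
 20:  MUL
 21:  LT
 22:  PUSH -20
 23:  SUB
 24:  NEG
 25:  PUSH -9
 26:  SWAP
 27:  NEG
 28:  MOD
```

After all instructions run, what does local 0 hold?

49

PUSH 0   -> 0
PUSH 7   -> 0 7
DUP      -> 0 7 7
MUL      -> 0 49
DUP      -> 0 49 49
OVER     -> 0 49 49 49
ROT      -> 0 49 49 49
POP      -> 0 49 49
OVER     -> 0 49 49 49
DUP      -> 0 49 49 49 49
SUB      -> 0 49 49 0
DUP      -> 0 49 49 0 0
ADD      -> 0 49 49 0
ADD      -> 0 49 49
STORE 0  -> 0 49
STORE 2  -> 0
NEG      -> 0
PUSH 3   -> 0 3
LOAD 0   -> 0 3 49
MUL      -> 0 147
LT       -> 1
PUSH -20 -> 1 -20
SUB      -> 21
NEG      -> -21
PUSH -9  -> -21 -9
SWAP     -> -9 -21
NEG      -> -9 21
MOD      -> -9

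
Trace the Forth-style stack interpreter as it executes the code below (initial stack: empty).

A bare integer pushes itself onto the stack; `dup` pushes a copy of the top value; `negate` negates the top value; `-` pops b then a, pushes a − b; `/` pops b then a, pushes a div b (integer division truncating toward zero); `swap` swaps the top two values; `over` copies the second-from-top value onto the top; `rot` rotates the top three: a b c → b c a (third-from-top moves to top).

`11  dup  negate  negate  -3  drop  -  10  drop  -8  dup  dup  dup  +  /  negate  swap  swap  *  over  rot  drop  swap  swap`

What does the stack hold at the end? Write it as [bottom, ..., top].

11      11
dup     11 11
negate  11 -11
negate  11 11
-3      11 11 -3
drop    11 11
-       0
10      0 10
drop    0
-8      0 -8
dup     0 -8 -8
dup     0 -8 -8 -8
dup     0 -8 -8 -8 -8
+       0 -8 -8 -16
/       0 -8 0
negate  0 -8 0
swap    0 0 -8
swap    0 -8 0
*       0 0
over    0 0 0
rot     0 0 0
drop    0 0
swap    0 0
swap    0 0

[0, 0]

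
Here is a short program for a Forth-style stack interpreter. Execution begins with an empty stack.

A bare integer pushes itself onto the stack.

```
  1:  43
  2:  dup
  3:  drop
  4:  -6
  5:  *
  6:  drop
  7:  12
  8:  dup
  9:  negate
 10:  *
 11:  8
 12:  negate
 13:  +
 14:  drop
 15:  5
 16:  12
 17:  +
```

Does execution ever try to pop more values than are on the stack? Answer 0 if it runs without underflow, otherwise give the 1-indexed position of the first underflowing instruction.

43     → 43
dup    → 43 43
drop   → 43
-6     → 43 -6
*      → -258
drop   → (empty)
12     → 12
dup    → 12 12
negate → 12 -12
*      → -144
8      → -144 8
negate → -144 -8
+      → -152
drop   → (empty)
5      → 5
12     → 5 12
+      → 17

0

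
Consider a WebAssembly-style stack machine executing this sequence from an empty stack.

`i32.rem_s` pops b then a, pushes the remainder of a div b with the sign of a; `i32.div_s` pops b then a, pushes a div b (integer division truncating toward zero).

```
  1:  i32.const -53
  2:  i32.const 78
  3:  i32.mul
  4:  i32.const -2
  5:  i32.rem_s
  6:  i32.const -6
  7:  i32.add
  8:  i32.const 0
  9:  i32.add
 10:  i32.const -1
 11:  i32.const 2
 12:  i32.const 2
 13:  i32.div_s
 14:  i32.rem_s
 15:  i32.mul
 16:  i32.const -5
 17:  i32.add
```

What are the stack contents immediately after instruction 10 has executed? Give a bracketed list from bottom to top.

[-6, -1]

i32.const -53 -> -53
i32.const 78  -> -53 78
i32.mul       -> -4134
i32.const -2  -> -4134 -2
i32.rem_s     -> 0
i32.const -6  -> 0 -6
i32.add       -> -6
i32.const 0   -> -6 0
i32.add       -> -6
i32.const -1  -> -6 -1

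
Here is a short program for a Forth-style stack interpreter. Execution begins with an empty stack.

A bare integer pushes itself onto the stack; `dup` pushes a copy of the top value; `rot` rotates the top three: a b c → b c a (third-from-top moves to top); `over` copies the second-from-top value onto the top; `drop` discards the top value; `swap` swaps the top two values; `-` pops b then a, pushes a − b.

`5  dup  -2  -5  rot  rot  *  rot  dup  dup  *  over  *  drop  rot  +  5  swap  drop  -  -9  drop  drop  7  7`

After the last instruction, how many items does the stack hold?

5    → 5
dup  → 5 5
-2   → 5 5 -2
-5   → 5 5 -2 -5
rot  → 5 -2 -5 5
rot  → 5 -5 5 -2
*    → 5 -5 -10
rot  → -5 -10 5
dup  → -5 -10 5 5
dup  → -5 -10 5 5 5
*    → -5 -10 5 25
over → -5 -10 5 25 5
*    → -5 -10 5 125
drop → -5 -10 5
rot  → -10 5 -5
+    → -10 0
5    → -10 0 5
swap → -10 5 0
drop → -10 5
-    → -15
-9   → -15 -9
drop → -15
drop → (empty)
7    → 7
7    → 7 7

2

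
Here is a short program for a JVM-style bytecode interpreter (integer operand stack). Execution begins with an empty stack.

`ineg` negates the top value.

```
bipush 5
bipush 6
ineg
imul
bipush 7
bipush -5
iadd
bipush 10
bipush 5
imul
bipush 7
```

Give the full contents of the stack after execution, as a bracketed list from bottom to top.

bipush 5  : 5
bipush 6  : 5 6
ineg      : 5 -6
imul      : -30
bipush 7  : -30 7
bipush -5 : -30 7 -5
iadd      : -30 2
bipush 10 : -30 2 10
bipush 5  : -30 2 10 5
imul      : -30 2 50
bipush 7  : -30 2 50 7

[-30, 2, 50, 7]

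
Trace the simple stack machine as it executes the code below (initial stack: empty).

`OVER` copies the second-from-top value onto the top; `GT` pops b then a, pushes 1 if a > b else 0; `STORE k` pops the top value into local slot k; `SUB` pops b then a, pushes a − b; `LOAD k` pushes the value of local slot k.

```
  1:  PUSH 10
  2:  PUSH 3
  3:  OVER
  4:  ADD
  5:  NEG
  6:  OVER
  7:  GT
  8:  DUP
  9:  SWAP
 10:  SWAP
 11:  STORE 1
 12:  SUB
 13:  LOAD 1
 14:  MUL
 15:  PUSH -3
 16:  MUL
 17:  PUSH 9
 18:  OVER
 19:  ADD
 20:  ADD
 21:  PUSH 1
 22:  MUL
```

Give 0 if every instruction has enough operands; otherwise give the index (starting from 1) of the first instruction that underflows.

0

PUSH 10 : [10]
PUSH 3  : [10, 3]
OVER    : [10, 3, 10]
ADD     : [10, 13]
NEG     : [10, -13]
OVER    : [10, -13, 10]
GT      : [10, 0]
DUP     : [10, 0, 0]
SWAP    : [10, 0, 0]
SWAP    : [10, 0, 0]
STORE 1 : [10, 0]
SUB     : [10]
LOAD 1  : [10, 0]
MUL     : [0]
PUSH -3 : [0, -3]
MUL     : [0]
PUSH 9  : [0, 9]
OVER    : [0, 9, 0]
ADD     : [0, 9]
ADD     : [9]
PUSH 1  : [9, 1]
MUL     : [9]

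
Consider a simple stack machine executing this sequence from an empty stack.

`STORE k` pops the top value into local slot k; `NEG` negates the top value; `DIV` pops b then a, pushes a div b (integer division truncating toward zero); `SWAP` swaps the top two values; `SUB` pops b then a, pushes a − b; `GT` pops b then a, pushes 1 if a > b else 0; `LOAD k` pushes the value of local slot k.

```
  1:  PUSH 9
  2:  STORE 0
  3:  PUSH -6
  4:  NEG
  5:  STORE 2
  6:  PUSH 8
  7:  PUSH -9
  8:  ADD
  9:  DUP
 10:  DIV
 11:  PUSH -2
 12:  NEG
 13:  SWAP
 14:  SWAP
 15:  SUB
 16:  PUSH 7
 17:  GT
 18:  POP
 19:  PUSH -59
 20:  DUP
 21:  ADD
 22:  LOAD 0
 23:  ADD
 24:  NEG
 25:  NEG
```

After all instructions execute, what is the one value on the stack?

-109

PUSH 9   -> [9]
STORE 0  -> []
PUSH -6  -> [-6]
NEG      -> [6]
STORE 2  -> []
PUSH 8   -> [8]
PUSH -9  -> [8, -9]
ADD      -> [-1]
DUP      -> [-1, -1]
DIV      -> [1]
PUSH -2  -> [1, -2]
NEG      -> [1, 2]
SWAP     -> [2, 1]
SWAP     -> [1, 2]
SUB      -> [-1]
PUSH 7   -> [-1, 7]
GT       -> [0]
POP      -> []
PUSH -59 -> [-59]
DUP      -> [-59, -59]
ADD      -> [-118]
LOAD 0   -> [-118, 9]
ADD      -> [-109]
NEG      -> [109]
NEG      -> [-109]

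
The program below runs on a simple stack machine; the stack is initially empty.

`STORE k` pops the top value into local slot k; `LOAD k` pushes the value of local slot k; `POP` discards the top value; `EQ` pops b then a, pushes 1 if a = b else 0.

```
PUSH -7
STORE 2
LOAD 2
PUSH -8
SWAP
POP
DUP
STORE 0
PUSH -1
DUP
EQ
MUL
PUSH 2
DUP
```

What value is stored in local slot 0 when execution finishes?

PUSH -7 → -7
STORE 2 → (empty)
LOAD 2  → -7
PUSH -8 → -7 -8
SWAP    → -8 -7
POP     → -8
DUP     → -8 -8
STORE 0 → -8
PUSH -1 → -8 -1
DUP     → -8 -1 -1
EQ      → -8 1
MUL     → -8
PUSH 2  → -8 2
DUP     → -8 2 2

-8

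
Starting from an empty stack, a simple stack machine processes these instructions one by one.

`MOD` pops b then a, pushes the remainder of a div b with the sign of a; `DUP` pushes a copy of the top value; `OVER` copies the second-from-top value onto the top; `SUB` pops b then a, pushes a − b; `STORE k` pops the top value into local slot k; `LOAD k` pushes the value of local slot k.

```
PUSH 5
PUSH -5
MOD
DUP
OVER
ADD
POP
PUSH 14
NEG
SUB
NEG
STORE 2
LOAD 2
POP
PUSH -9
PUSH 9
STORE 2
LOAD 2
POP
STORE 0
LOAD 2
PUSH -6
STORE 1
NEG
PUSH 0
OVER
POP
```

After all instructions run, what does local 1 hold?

PUSH 5  → [5]
PUSH -5 → [5, -5]
MOD     → [0]
DUP     → [0, 0]
OVER    → [0, 0, 0]
ADD     → [0, 0]
POP     → [0]
PUSH 14 → [0, 14]
NEG     → [0, -14]
SUB     → [14]
NEG     → [-14]
STORE 2 → []
LOAD 2  → [-14]
POP     → []
PUSH -9 → [-9]
PUSH 9  → [-9, 9]
STORE 2 → [-9]
LOAD 2  → [-9, 9]
POP     → [-9]
STORE 0 → []
LOAD 2  → [9]
PUSH -6 → [9, -6]
STORE 1 → [9]
NEG     → [-9]
PUSH 0  → [-9, 0]
OVER    → [-9, 0, -9]
POP     → [-9, 0]

-6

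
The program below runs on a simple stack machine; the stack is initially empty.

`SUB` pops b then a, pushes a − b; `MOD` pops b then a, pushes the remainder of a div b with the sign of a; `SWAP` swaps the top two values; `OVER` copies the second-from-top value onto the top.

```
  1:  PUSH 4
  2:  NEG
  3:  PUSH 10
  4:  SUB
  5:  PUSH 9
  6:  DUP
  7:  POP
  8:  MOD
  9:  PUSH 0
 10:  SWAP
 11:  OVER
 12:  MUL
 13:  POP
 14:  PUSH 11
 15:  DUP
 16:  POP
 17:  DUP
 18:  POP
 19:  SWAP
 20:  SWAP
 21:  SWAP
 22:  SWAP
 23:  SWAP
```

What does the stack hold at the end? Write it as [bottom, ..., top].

PUSH 4  -> [4]
NEG     -> [-4]
PUSH 10 -> [-4, 10]
SUB     -> [-14]
PUSH 9  -> [-14, 9]
DUP     -> [-14, 9, 9]
POP     -> [-14, 9]
MOD     -> [-5]
PUSH 0  -> [-5, 0]
SWAP    -> [0, -5]
OVER    -> [0, -5, 0]
MUL     -> [0, 0]
POP     -> [0]
PUSH 11 -> [0, 11]
DUP     -> [0, 11, 11]
POP     -> [0, 11]
DUP     -> [0, 11, 11]
POP     -> [0, 11]
SWAP    -> [11, 0]
SWAP    -> [0, 11]
SWAP    -> [11, 0]
SWAP    -> [0, 11]
SWAP    -> [11, 0]

[11, 0]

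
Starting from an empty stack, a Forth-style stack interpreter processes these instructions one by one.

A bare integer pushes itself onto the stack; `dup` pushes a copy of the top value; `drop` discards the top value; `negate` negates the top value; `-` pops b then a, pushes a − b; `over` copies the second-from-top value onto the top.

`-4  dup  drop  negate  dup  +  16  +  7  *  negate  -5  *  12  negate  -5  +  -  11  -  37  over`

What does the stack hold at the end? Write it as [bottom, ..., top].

-4     → -4
dup    → -4 -4
drop   → -4
negate → 4
dup    → 4 4
+      → 8
16     → 8 16
+      → 24
7      → 24 7
*      → 168
negate → -168
-5     → -168 -5
*      → 840
12     → 840 12
negate → 840 -12
-5     → 840 -12 -5
+      → 840 -17
-      → 857
11     → 857 11
-      → 846
37     → 846 37
over   → 846 37 846

[846, 37, 846]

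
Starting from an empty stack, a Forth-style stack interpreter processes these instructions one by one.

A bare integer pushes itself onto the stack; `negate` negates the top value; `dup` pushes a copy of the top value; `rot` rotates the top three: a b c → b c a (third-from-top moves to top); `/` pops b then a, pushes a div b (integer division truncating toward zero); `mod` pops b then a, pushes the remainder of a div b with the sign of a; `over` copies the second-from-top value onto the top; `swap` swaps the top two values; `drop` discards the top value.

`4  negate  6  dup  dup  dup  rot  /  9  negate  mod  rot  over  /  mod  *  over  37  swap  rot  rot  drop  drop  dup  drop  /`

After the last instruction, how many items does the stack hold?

1

4      : 4
negate : -4
6      : -4 6
dup    : -4 6 6
dup    : -4 6 6 6
dup    : -4 6 6 6 6
rot    : -4 6 6 6 6
/      : -4 6 6 1
9      : -4 6 6 1 9
negate : -4 6 6 1 -9
mod    : -4 6 6 1
rot    : -4 6 1 6
over   : -4 6 1 6 1
/      : -4 6 1 6
mod    : -4 6 1
*      : -4 6
over   : -4 6 -4
37     : -4 6 -4 37
swap   : -4 6 37 -4
rot    : -4 37 -4 6
rot    : -4 -4 6 37
drop   : -4 -4 6
drop   : -4 -4
dup    : -4 -4 -4
drop   : -4 -4
/      : 1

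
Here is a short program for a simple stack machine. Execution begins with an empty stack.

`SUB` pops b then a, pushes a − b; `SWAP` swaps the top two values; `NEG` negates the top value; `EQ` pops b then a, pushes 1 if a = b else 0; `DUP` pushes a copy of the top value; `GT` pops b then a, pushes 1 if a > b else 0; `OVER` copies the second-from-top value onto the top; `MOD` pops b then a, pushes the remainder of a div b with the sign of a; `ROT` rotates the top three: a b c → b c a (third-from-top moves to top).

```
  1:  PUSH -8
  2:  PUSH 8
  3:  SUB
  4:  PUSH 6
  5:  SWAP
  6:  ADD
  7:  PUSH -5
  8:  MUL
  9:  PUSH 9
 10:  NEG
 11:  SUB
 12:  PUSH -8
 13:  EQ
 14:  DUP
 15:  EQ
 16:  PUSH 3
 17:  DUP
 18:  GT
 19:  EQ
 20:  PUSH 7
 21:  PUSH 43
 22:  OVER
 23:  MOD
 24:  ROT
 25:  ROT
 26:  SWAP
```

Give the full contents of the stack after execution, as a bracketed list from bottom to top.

[1, 7, 0]

PUSH -8 : -8
PUSH 8  : -8 8
SUB     : -16
PUSH 6  : -16 6
SWAP    : 6 -16
ADD     : -10
PUSH -5 : -10 -5
MUL     : 50
PUSH 9  : 50 9
NEG     : 50 -9
SUB     : 59
PUSH -8 : 59 -8
EQ      : 0
DUP     : 0 0
EQ      : 1
PUSH 3  : 1 3
DUP     : 1 3 3
GT      : 1 0
EQ      : 0
PUSH 7  : 0 7
PUSH 43 : 0 7 43
OVER    : 0 7 43 7
MOD     : 0 7 1
ROT     : 7 1 0
ROT     : 1 0 7
SWAP    : 1 7 0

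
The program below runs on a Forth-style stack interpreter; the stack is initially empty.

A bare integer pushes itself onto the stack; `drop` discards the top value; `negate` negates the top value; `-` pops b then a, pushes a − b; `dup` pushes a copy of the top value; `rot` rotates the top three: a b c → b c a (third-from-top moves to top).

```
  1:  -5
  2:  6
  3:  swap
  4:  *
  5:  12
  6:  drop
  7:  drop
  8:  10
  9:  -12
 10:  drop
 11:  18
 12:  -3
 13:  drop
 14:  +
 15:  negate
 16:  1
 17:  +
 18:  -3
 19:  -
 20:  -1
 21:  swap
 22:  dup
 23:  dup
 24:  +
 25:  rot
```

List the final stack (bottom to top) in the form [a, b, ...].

-5     -> [-5]
6      -> [-5, 6]
swap   -> [6, -5]
*      -> [-30]
12     -> [-30, 12]
drop   -> [-30]
drop   -> []
10     -> [10]
-12    -> [10, -12]
drop   -> [10]
18     -> [10, 18]
-3     -> [10, 18, -3]
drop   -> [10, 18]
+      -> [28]
negate -> [-28]
1      -> [-28, 1]
+      -> [-27]
-3     -> [-27, -3]
-      -> [-24]
-1     -> [-24, -1]
swap   -> [-1, -24]
dup    -> [-1, -24, -24]
dup    -> [-1, -24, -24, -24]
+      -> [-1, -24, -48]
rot    -> [-24, -48, -1]

[-24, -48, -1]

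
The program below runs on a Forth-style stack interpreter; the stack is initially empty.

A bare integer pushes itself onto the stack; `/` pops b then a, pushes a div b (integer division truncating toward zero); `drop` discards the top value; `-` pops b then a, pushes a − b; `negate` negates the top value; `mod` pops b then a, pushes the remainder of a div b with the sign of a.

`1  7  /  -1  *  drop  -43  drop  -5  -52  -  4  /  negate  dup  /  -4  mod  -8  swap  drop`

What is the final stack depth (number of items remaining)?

1

1       1
7       1 7
/       0
-1      0 -1
*       0
drop    (empty)
-43     -43
drop    (empty)
-5      -5
-52     -5 -52
-       47
4       47 4
/       11
negate  -11
dup     -11 -11
/       1
-4      1 -4
mod     1
-8      1 -8
swap    -8 1
drop    -8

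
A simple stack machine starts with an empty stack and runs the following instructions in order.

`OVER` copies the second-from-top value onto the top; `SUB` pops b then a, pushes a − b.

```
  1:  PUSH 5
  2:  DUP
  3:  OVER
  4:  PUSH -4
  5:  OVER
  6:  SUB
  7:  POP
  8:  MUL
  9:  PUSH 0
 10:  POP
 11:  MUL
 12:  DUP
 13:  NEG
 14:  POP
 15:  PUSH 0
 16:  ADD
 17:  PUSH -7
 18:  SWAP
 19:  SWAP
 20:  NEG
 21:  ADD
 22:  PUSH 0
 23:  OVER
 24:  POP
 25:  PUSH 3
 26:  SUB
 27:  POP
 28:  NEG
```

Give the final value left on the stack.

PUSH 5   [5]
DUP      [5, 5]
OVER     [5, 5, 5]
PUSH -4  [5, 5, 5, -4]
OVER     [5, 5, 5, -4, 5]
SUB      [5, 5, 5, -9]
POP      [5, 5, 5]
MUL      [5, 25]
PUSH 0   [5, 25, 0]
POP      [5, 25]
MUL      [125]
DUP      [125, 125]
NEG      [125, -125]
POP      [125]
PUSH 0   [125, 0]
ADD      [125]
PUSH -7  [125, -7]
SWAP     [-7, 125]
SWAP     [125, -7]
NEG      [125, 7]
ADD      [132]
PUSH 0   [132, 0]
OVER     [132, 0, 132]
POP      [132, 0]
PUSH 3   [132, 0, 3]
SUB      [132, -3]
POP      [132]
NEG      [-132]

-132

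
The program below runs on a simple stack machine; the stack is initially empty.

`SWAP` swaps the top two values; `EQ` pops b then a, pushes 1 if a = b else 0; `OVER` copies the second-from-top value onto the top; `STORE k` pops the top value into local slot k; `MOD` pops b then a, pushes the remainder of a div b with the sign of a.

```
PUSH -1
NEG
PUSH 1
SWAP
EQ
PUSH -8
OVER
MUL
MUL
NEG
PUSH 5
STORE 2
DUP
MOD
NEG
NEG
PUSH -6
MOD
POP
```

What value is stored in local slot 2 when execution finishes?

5

PUSH -1 → -1
NEG     → 1
PUSH 1  → 1 1
SWAP    → 1 1
EQ      → 1
PUSH -8 → 1 -8
OVER    → 1 -8 1
MUL     → 1 -8
MUL     → -8
NEG     → 8
PUSH 5  → 8 5
STORE 2 → 8
DUP     → 8 8
MOD     → 0
NEG     → 0
NEG     → 0
PUSH -6 → 0 -6
MOD     → 0
POP     → (empty)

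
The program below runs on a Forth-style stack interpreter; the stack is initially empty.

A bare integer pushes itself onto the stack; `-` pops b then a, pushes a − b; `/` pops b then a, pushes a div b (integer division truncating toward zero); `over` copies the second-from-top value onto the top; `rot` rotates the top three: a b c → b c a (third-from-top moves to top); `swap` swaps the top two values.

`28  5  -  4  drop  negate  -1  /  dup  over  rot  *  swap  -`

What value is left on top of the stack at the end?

28     : 28
5      : 28 5
-      : 23
4      : 23 4
drop   : 23
negate : -23
-1     : -23 -1
/      : 23
dup    : 23 23
over   : 23 23 23
rot    : 23 23 23
*      : 23 529
swap   : 529 23
-      : 506

506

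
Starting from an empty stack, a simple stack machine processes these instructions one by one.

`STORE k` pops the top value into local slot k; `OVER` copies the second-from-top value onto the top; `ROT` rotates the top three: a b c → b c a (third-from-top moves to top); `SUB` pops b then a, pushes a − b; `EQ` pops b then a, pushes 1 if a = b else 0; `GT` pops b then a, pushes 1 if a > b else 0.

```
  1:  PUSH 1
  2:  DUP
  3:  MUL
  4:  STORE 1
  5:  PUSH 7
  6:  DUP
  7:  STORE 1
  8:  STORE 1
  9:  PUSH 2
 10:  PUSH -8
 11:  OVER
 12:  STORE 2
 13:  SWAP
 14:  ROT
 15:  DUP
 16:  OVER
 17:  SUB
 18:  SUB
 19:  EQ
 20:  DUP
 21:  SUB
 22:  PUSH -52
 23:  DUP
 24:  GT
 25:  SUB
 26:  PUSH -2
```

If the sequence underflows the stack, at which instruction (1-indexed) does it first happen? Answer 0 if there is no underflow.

PUSH 1  : 1
DUP     : 1 1
MUL     : 1
STORE 1 : (empty)
PUSH 7  : 7
DUP     : 7 7
STORE 1 : 7
STORE 1 : (empty)
PUSH 2  : 2
PUSH -8 : 2 -8
OVER    : 2 -8 2
STORE 2 : 2 -8
SWAP    : -8 2
ROT  — needs 3 operands, stack has 2 → underflow

14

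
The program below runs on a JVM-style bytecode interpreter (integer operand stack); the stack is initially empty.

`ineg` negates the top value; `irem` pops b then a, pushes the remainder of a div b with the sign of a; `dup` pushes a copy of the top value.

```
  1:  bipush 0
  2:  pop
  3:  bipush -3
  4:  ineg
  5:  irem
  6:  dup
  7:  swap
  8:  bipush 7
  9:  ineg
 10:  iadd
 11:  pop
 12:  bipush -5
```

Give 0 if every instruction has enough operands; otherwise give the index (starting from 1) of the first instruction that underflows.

5

bipush 0  : [0]
pop       : []
bipush -3 : [-3]
ineg      : [3]
irem  — needs 2 operands, stack has 1 → underflow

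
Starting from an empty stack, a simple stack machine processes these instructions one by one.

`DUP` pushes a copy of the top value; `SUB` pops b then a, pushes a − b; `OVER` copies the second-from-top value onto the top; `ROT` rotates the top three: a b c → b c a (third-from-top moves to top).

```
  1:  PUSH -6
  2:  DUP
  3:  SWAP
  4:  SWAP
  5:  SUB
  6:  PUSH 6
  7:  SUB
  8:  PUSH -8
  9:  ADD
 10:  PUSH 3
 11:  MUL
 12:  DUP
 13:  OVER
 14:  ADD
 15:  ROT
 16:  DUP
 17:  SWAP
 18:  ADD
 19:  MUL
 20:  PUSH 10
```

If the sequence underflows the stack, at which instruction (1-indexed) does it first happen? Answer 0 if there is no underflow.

15

PUSH -6 : -6
DUP     : -6 -6
SWAP    : -6 -6
SWAP    : -6 -6
SUB     : 0
PUSH 6  : 0 6
SUB     : -6
PUSH -8 : -6 -8
ADD     : -14
PUSH 3  : -14 3
MUL     : -42
DUP     : -42 -42
OVER    : -42 -42 -42
ADD     : -42 -84
ROT  — needs 3 operands, stack has 2 → underflow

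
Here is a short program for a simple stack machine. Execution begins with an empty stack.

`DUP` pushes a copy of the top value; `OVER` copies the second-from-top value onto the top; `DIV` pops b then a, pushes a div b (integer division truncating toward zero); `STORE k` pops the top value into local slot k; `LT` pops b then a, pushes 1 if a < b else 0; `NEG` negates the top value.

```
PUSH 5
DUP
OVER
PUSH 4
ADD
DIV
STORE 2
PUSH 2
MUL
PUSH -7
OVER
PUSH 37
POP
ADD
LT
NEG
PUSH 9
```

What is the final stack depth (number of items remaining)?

2

PUSH 5   5
DUP      5 5
OVER     5 5 5
PUSH 4   5 5 5 4
ADD      5 5 9
DIV      5 0
STORE 2  5
PUSH 2   5 2
MUL      10
PUSH -7  10 -7
OVER     10 -7 10
PUSH 37  10 -7 10 37
POP      10 -7 10
ADD      10 3
LT       0
NEG      0
PUSH 9   0 9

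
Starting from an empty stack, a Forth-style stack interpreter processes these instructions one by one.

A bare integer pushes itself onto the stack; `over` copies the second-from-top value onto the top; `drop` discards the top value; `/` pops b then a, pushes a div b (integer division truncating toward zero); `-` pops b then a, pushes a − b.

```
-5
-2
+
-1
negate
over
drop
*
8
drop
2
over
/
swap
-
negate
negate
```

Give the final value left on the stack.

7

-5     -> -5
-2     -> -5 -2
+      -> -7
-1     -> -7 -1
negate -> -7 1
over   -> -7 1 -7
drop   -> -7 1
*      -> -7
8      -> -7 8
drop   -> -7
2      -> -7 2
over   -> -7 2 -7
/      -> -7 0
swap   -> 0 -7
-      -> 7
negate -> -7
negate -> 7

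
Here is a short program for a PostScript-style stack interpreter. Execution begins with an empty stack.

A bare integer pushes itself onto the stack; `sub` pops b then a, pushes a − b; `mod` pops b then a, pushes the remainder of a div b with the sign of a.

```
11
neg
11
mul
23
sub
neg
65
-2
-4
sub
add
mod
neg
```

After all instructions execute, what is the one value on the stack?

11  : [11]
neg : [-11]
11  : [-11, 11]
mul : [-121]
23  : [-121, 23]
sub : [-144]
neg : [144]
65  : [144, 65]
-2  : [144, 65, -2]
-4  : [144, 65, -2, -4]
sub : [144, 65, 2]
add : [144, 67]
mod : [10]
neg : [-10]

-10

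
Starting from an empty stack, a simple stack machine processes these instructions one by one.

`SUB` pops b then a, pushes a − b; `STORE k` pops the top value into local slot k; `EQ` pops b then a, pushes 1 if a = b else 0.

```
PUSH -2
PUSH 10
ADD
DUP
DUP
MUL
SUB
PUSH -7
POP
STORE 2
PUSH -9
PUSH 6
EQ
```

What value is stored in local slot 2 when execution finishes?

-56

PUSH -2 → [-2]
PUSH 10 → [-2, 10]
ADD     → [8]
DUP     → [8, 8]
DUP     → [8, 8, 8]
MUL     → [8, 64]
SUB     → [-56]
PUSH -7 → [-56, -7]
POP     → [-56]
STORE 2 → []
PUSH -9 → [-9]
PUSH 6  → [-9, 6]
EQ      → [0]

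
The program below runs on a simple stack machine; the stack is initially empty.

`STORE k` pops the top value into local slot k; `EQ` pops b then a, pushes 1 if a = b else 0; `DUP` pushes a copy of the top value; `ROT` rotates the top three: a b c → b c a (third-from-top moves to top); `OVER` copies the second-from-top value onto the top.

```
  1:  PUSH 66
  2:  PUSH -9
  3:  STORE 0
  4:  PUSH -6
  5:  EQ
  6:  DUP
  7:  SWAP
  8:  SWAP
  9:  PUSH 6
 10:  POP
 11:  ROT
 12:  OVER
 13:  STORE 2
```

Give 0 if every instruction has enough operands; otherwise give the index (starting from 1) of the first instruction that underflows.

11

PUSH 66 → [66]
PUSH -9 → [66, -9]
STORE 0 → [66]
PUSH -6 → [66, -6]
EQ      → [0]
DUP     → [0, 0]
SWAP    → [0, 0]
SWAP    → [0, 0]
PUSH 6  → [0, 0, 6]
POP     → [0, 0]
ROT  — needs 3 operands, stack has 2 → underflow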